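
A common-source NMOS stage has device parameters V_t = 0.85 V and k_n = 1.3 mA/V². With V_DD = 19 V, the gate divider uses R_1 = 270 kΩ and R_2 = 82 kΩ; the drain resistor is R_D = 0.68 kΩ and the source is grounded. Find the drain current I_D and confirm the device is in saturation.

I_D ≈ 8.3 mA

V_G = V_DD·R_2/(R_1+R_2) = 19×82/352 = 4.43 V. With the source grounded, V_GS = V_G = 4.43 V.
Assume saturation: I_D = (k_n/2)(V_GS − V_t)² = (1.3/2)×(4.43 − 0.85)² = 0.65×3.58² = 8.31 mA.
V_DS = V_DD − I_D·R_D = 19 − 8.31×0.68 = 13.3 V.
Saturation requires V_DS ≥ V_GS − V_t = 3.58 V; 13.3 ≥ 3.58 ✓.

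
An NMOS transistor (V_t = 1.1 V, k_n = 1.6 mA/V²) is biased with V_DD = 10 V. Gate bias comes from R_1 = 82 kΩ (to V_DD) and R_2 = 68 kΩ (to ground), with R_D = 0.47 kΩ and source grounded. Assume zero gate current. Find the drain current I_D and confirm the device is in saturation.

I_D ≈ 9.4 mA

V_G = V_DD·R_2/(R_1+R_2) = 10×68/150 = 4.53 V. With the source grounded, V_GS = V_G = 4.53 V.
Assume saturation: I_D = (k_n/2)(V_GS − V_t)² = (1.6/2)×(4.53 − 1.1)² = 0.8×3.43² = 9.43 mA.
V_DS = V_DD − I_D·R_D = 10 − 9.43×0.47 = 5.57 V.
Saturation requires V_DS ≥ V_GS − V_t = 3.43 V; 5.57 ≥ 3.43 ✓.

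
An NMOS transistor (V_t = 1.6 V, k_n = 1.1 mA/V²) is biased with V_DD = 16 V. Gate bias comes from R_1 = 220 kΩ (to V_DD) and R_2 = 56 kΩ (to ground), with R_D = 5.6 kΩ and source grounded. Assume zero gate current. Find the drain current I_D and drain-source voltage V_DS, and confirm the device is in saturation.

V_G = V_DD·R_2/(R_1+R_2) = 16×56/276 = 3.25 V. With the source grounded, V_GS = V_G = 3.25 V.
Assume saturation: I_D = (k_n/2)(V_GS − V_t)² = (1.1/2)×(3.25 − 1.6)² = 0.55×1.65² = 1.49 mA.
V_DS = V_DD − I_D·R_D = 16 − 1.49×5.6 = 7.65 V.
Saturation requires V_DS ≥ V_GS − V_t = 1.65 V; 7.65 ≥ 1.65 ✓.

I_D ≈ 1.5 mA, V_DS ≈ 7.7 V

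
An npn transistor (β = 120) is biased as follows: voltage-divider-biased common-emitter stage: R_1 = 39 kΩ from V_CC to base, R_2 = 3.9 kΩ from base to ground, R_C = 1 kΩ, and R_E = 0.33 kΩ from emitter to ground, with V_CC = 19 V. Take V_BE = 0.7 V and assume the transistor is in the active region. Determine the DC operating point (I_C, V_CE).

Thevenize the base divider: V_Th = V_CC·R_2/(R_1+R_2) = 19×3.9/42.9 = 1.73 V, R_Th = R_1‖R_2 = 3.55 kΩ.
Base-emitter loop: V_Th = I_B·R_Th + V_BE + (β+1)I_B·R_E, so I_B = (1.73 − 0.7) / (3.55 + 121×0.33) = 0.0236 mA.
I_C = β·I_B = 120×0.0236 = 2.84 mA, and I_E = (β+1)I_B = 2.86 mA.
V_CE = V_CC − I_C·R_C − I_E·R_E = 19 − 2.84×1 − 2.86×0.33 = 15.2 V.
V_CE = 15.2 V > 0.2 V confirms active-region operation.

I_C ≈ 2.8 mA, V_CE ≈ 15 V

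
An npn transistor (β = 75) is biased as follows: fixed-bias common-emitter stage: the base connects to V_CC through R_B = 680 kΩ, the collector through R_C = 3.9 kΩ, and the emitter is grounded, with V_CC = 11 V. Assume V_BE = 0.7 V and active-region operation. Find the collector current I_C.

Base loop: V_CC = I_B·R_B + V_BE, so I_B = (11 − 0.7)/680 kΩ = 0.0151 mA.
In the active region I_C = β·I_B = 75 × 0.0151 = 1.14 mA.
Collector loop: V_CE = V_CC − I_C·R_C = 11 − 1.14×3.9 = 6.57 V.
Since V_CE = 6.57 V > V_CE(sat) ≈ 0.2 V, the transistor is in the active region as assumed.

I_C ≈ 1.1 mA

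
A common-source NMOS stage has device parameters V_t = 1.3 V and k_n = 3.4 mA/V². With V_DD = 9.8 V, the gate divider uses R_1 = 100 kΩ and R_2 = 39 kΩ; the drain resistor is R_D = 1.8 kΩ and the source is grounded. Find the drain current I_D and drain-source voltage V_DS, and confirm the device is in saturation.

I_D ≈ 3.6 mA, V_DS ≈ 3.4 V

V_G = V_DD·R_2/(R_1+R_2) = 9.8×39/139 = 2.75 V. With the source grounded, V_GS = V_G = 2.75 V.
Assume saturation: I_D = (k_n/2)(V_GS − V_t)² = (3.4/2)×(2.75 − 1.3)² = 1.7×1.45² = 3.57 mA.
V_DS = V_DD − I_D·R_D = 9.8 − 3.57×1.8 = 3.37 V.
Saturation requires V_DS ≥ V_GS − V_t = 1.45 V; 3.37 ≥ 1.45 ✓.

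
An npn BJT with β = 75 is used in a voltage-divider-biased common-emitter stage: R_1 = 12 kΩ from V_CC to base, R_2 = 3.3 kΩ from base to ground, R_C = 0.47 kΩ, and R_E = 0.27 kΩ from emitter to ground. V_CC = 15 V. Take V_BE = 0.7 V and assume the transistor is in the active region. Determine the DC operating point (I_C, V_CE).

Thevenize the base divider: V_Th = V_CC·R_2/(R_1+R_2) = 15×3.3/15.3 = 3.24 V, R_Th = R_1‖R_2 = 2.59 kΩ.
Base-emitter loop: V_Th = I_B·R_Th + V_BE + (β+1)I_B·R_E, so I_B = (3.24 − 0.7) / (2.59 + 76×0.27) = 0.11 mA.
I_C = β·I_B = 75×0.11 = 8.23 mA, and I_E = (β+1)I_B = 8.34 mA.
V_CE = V_CC − I_C·R_C − I_E·R_E = 15 − 8.23×0.47 − 8.34×0.27 = 8.88 V.
V_CE = 8.88 V > 0.2 V confirms active-region operation.

I_C ≈ 8.2 mA, V_CE ≈ 8.9 V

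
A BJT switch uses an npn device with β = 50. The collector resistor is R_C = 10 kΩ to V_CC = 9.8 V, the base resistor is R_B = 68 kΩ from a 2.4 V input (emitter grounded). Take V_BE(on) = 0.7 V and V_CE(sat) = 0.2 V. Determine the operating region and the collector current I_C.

Assume active: I_B = (2.4 − 0.7)/68 = 0.025 mA, giving I_C = β·I_B = 1.25 mA.
But then V_CE = 9.8 − 1.25×10 = -2.7 V < V_CE(sat) = 0.2 V — impossible in the active region.
So the transistor is saturated. With V_CE = 0.2 V, I_C = (V_CC − 0.2)/R_C = 9.6/10 = 0.96 mA.
Check: β·I_B = 1.25 mA > I_C = 0.96 mA, confirming saturation.

saturation; I_C ≈ 0.96 mA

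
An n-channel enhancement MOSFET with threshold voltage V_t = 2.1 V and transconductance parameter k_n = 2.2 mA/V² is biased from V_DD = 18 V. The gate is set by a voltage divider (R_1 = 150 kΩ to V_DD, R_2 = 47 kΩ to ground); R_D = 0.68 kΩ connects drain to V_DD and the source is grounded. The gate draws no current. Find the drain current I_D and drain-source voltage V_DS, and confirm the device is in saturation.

I_D ≈ 5.3 mA, V_DS ≈ 14 V

V_G = V_DD·R_2/(R_1+R_2) = 18×47/197 = 4.29 V. With the source grounded, V_GS = V_G = 4.29 V.
Assume saturation: I_D = (k_n/2)(V_GS − V_t)² = (2.2/2)×(4.29 − 2.1)² = 1.1×2.19² = 5.3 mA.
V_DS = V_DD − I_D·R_D = 18 − 5.3×0.68 = 14.4 V.
Saturation requires V_DS ≥ V_GS − V_t = 2.19 V; 14.4 ≥ 2.19 ✓.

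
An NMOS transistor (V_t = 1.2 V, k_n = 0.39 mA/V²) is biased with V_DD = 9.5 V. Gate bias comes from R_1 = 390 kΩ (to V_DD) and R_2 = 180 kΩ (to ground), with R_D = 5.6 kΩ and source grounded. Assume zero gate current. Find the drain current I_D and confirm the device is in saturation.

V_G = V_DD·R_2/(R_1+R_2) = 9.5×180/570 = 3 V. With the source grounded, V_GS = V_G = 3 V.
Assume saturation: I_D = (k_n/2)(V_GS − V_t)² = (0.39/2)×(3 − 1.2)² = 0.195×1.8² = 0.632 mA.
V_DS = V_DD − I_D·R_D = 9.5 − 0.632×5.6 = 5.96 V.
Saturation requires V_DS ≥ V_GS − V_t = 1.8 V; 5.96 ≥ 1.8 ✓.

I_D ≈ 0.63 mA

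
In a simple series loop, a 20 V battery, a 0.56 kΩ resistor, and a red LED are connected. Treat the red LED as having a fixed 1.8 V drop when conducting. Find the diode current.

KVL around the loop: 20 = V_D + I·R = 1.8 + I × 0.56 kΩ.
So I = (20 − 1.8) / 0.56 kΩ = 18.2 / 0.56 = 32.5 mA.

I ≈ 32 mA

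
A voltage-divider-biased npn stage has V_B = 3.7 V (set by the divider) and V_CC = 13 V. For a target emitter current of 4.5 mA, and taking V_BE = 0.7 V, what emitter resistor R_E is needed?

R_E ≈ 0.67 kΩ

V_E = V_B − V_BE = 3.7 − 0.7 = 3 V.
R_E = V_E / I_E = 3 / 4.5 = 0.667 kΩ.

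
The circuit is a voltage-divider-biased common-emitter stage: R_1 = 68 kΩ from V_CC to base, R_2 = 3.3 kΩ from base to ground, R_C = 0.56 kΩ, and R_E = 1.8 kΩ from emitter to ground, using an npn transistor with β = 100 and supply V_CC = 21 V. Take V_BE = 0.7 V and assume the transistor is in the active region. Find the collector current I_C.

Thevenize the base divider: V_Th = V_CC·R_2/(R_1+R_2) = 21×3.3/71.3 = 0.972 V, R_Th = R_1‖R_2 = 3.15 kΩ.
Base-emitter loop: V_Th = I_B·R_Th + V_BE + (β+1)I_B·R_E, so I_B = (0.972 − 0.7) / (3.15 + 101×1.8) = 0.00147 mA.
I_C = β·I_B = 100×0.00147 = 0.147 mA, and I_E = (β+1)I_B = 0.149 mA.
V_CE = V_CC − I_C·R_C − I_E·R_E = 21 − 0.147×0.56 − 0.149×1.8 = 20.7 V.
V_CE = 20.7 V > 0.2 V confirms active-region operation.

I_C ≈ 0.15 mA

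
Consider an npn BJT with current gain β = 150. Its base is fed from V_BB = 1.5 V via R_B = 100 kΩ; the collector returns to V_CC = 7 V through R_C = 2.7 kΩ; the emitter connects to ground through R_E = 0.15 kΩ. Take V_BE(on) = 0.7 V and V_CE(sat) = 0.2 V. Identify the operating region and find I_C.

Assume active. Base-emitter loop: I_B = (V_BB − V_BE)/(R_B + (β+1)R_E) = (1.5 − 0.7)/(100 + 151×0.15) = 0.00652 mA.
I_C = β·I_B = 150×0.00652 = 0.978 mA.
V_CE = V_CC − I_C·R_C − I_E·R_E = 7 − 0.978×2.7 − 0.985×0.15 = 4.21 V > V_CE(sat), so the active-region assumption holds.

active; I_C ≈ 0.98 mA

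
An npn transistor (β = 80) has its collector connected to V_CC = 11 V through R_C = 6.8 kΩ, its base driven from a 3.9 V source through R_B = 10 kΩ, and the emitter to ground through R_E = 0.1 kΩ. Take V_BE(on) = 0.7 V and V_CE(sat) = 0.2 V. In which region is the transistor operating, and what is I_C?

Assume active: I_B = (3.9 − 0.7)/(10 + 81×0.1) = 0.177 mA, I_C = β·I_B = 14.1 mA.
Then V_CE = 11 − 14.1×6.8 − 14.3×0.1 = -86.6 V < 0.2 V — the active assumption fails.
Re-solve with V_CE = 0.2 V. KCL at the emitter: V_E/R_E = (V_BB−0.7−V_E)/R_B + (V_CC−0.2−V_E)/R_C, giving V_E = 0.186 V.
I_C = (V_CC − 0.2 − V_E)/R_C = (10.8 − 0.186)/6.8 = 1.56 mA.
Check: I_B = (3.2 − 0.186)/10 = 0.301 mA, and β·I_B = 24.1 mA > I_C, confirming saturation.

saturation; I_C ≈ 1.6 mA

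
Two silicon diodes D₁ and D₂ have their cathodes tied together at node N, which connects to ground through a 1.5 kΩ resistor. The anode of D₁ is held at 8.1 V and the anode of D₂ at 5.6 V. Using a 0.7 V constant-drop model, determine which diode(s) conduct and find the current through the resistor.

Assume both conduct. Then node N would need to be at both 8.1−0.7 = 7.4 V and 5.6−0.7 = 4.9 V, which is impossible.
Assume only D₁ conducts: V_N = 8.1 − 0.7 = 7.4 V, so I_R = 7.4/1.5 = 4.93 mA.
Check D₂: its anode-to-cathode voltage is 5.6 − 7.4 = -1.8 V < 0.7 V, so it is off. The assumption is consistent.

Only D₁ conducts; I_R ≈ 4.9 mA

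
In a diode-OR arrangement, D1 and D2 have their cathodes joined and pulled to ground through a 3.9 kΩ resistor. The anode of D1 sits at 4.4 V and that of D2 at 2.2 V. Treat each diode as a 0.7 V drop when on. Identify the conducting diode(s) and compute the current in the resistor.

Only D1 conducts; I_R ≈ 0.95 mA

Assume both conduct. Then node N would need to be at both 4.4−0.7 = 3.7 V and 2.2−0.7 = 1.5 V, which is impossible.
Assume only D1 conducts: V_N = 4.4 − 0.7 = 3.7 V, so I_R = 3.7/3.9 = 0.949 mA.
Check D2: its anode-to-cathode voltage is 2.2 − 3.7 = -1.5 V < 0.7 V, so it is off. The assumption is consistent.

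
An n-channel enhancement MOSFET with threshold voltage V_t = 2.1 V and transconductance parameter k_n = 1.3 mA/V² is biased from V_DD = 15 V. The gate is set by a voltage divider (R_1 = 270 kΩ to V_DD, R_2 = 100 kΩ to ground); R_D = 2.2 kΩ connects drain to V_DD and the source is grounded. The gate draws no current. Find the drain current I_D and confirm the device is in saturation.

I_D ≈ 2.5 mA

V_G = V_DD·R_2/(R_1+R_2) = 15×100/370 = 4.05 V. With the source grounded, V_GS = V_G = 4.05 V.
Assume saturation: I_D = (k_n/2)(V_GS − V_t)² = (1.3/2)×(4.05 − 2.1)² = 0.65×1.95² = 2.48 mA.
V_DS = V_DD − I_D·R_D = 15 − 2.48×2.2 = 9.54 V.
Saturation requires V_DS ≥ V_GS − V_t = 1.95 V; 9.54 ≥ 1.95 ✓.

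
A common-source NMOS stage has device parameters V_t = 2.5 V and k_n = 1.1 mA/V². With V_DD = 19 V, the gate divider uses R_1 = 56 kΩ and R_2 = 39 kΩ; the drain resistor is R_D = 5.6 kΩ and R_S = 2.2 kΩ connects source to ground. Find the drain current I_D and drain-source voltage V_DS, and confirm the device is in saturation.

I_D ≈ 1.6 mA, V_DS ≈ 6.3 V

V_G = V_DD·R_2/(R_1+R_2) = 19×39/95 = 7.8 V.
Assume saturation: I_D = (k_n/2)(V_GS − V_t)² with V_GS = V_G − I_D·R_S = 7.8 − 2.2·I_D.
Substituting gives 2.66·I_D² − 13.8·I_D + 15.4 = 0, with roots I_D = 1.63 or 3.57 mA.
The root I_D = 3.57 mA gives V_GS = -0.0465 V ≤ V_t, so take I_D = 1.63 mA.
Then V_GS = 4.22 V and V_DS = V_DD − I_D(R_D+R_S) = 19 − 1.63×7.8 = 6.31 V.
Saturation requires V_DS ≥ V_GS − V_t = 1.72 V; 6.31 ≥ 1.72 ✓.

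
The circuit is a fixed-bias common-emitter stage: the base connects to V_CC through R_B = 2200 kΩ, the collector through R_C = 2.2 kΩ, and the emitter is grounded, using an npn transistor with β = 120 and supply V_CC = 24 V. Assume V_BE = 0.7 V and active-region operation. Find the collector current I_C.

Base loop: V_CC = I_B·R_B + V_BE, so I_B = (24 − 0.7)/2200 kΩ = 0.0106 mA.
In the active region I_C = β·I_B = 120 × 0.0106 = 1.27 mA.
Collector loop: V_CE = V_CC − I_C·R_C = 24 − 1.27×2.2 = 21.2 V.
Since V_CE = 21.2 V > V_CE(sat) ≈ 0.2 V, the transistor is in the active region as assumed.

I_C ≈ 1.3 mA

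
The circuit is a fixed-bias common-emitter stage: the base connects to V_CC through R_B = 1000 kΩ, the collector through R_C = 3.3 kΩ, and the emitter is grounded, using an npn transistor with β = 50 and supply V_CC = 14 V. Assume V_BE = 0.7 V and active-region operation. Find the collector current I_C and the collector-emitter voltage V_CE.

I_C ≈ 0.67 mA, V_CE ≈ 12 V

Base loop: V_CC = I_B·R_B + V_BE, so I_B = (14 − 0.7)/1000 kΩ = 0.0133 mA.
In the active region I_C = β·I_B = 50 × 0.0133 = 0.665 mA.
Collector loop: V_CE = V_CC − I_C·R_C = 14 − 0.665×3.3 = 11.8 V.
Since V_CE = 11.8 V > V_CE(sat) ≈ 0.2 V, the transistor is in the active region as assumed.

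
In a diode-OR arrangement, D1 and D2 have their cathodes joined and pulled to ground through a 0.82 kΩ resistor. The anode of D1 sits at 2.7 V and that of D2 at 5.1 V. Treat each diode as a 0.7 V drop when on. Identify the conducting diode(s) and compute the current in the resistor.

Assume both conduct. Then node N would need to be at both 2.7−0.7 = 2 V and 5.1−0.7 = 4.4 V, which is impossible.
Assume only D2 conducts: V_N = 5.1 − 0.7 = 4.4 V, so I_R = 4.4/0.82 = 5.37 mA.
Check D1: its anode-to-cathode voltage is 2.7 − 4.4 = -1.7 V < 0.7 V, so it is off. The assumption is consistent.

Only D2 conducts; I_R ≈ 5.4 mA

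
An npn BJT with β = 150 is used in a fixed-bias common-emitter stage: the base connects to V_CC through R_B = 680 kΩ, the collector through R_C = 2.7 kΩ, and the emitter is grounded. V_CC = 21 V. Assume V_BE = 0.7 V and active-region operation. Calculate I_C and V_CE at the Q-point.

Base loop: V_CC = I_B·R_B + V_BE, so I_B = (21 − 0.7)/680 kΩ = 0.0299 mA.
In the active region I_C = β·I_B = 150 × 0.0299 = 4.48 mA.
Collector loop: V_CE = V_CC − I_C·R_C = 21 − 4.48×2.7 = 8.91 V.
Since V_CE = 8.91 V > V_CE(sat) ≈ 0.2 V, the transistor is in the active region as assumed.

I_C ≈ 4.5 mA, V_CE ≈ 8.9 V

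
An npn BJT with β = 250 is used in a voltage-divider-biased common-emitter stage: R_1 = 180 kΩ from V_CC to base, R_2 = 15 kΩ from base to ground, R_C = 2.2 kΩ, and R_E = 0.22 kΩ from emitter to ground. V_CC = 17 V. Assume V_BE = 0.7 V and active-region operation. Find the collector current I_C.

Thevenize the base divider: V_Th = V_CC·R_2/(R_1+R_2) = 17×15/195 = 1.31 V, R_Th = R_1‖R_2 = 13.8 kΩ.
Base-emitter loop: V_Th = I_B·R_Th + V_BE + (β+1)I_B·R_E, so I_B = (1.31 − 0.7) / (13.8 + 251×0.22) = 0.0088 mA.
I_C = β·I_B = 250×0.0088 = 2.2 mA, and I_E = (β+1)I_B = 2.21 mA.
V_CE = V_CC − I_C·R_C − I_E·R_E = 17 − 2.2×2.2 − 2.21×0.22 = 11.7 V.
V_CE = 11.7 V > 0.2 V confirms active-region operation.

I_C ≈ 2.2 mA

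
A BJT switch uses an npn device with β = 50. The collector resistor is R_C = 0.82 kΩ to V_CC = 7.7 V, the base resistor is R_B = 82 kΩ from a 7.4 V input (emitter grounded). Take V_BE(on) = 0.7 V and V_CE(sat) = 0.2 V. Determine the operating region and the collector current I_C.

active; I_C ≈ 4.1 mA

Assume active. Base-emitter loop: I_B = (V_BB − V_BE)/R_B = (7.4 − 0.7)/82 = 0.0817 mA.
I_C = β·I_B = 50×0.0817 = 4.09 mA.
V_CE = V_CC − I_C·R_C = 7.7 − 4.09×0.82 = 4.35 V > V_CE(sat), so the active-region assumption holds.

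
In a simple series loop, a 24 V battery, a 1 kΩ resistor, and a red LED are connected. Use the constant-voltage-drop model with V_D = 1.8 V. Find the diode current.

KVL around the loop: 24 = V_D + I·R = 1.8 + I × 1 kΩ.
So I = (24 − 1.8) / 1 kΩ = 22.2 / 1 = 22.2 mA.

I ≈ 22 mA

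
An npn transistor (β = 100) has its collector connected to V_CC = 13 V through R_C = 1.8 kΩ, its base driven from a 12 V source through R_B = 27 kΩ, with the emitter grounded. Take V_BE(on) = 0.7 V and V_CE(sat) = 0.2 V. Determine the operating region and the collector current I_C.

Assume active: I_B = (12 − 0.7)/27 = 0.419 mA, giving I_C = β·I_B = 41.9 mA.
But then V_CE = 13 − 41.9×1.8 = -62.3 V < V_CE(sat) = 0.2 V — impossible in the active region.
So the transistor is saturated. With V_CE = 0.2 V, I_C = (V_CC − 0.2)/R_C = 12.8/1.8 = 7.11 mA.
Check: β·I_B = 41.9 mA > I_C = 7.11 mA, confirming saturation.

saturation; I_C ≈ 7.1 mA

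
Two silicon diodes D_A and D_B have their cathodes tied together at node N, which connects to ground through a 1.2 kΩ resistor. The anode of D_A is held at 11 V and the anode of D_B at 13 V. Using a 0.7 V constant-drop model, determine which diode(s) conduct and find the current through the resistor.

Assume both conduct. Then node N would need to be at both 11−0.7 = 10.3 V and 13−0.7 = 12.3 V, which is impossible.
Assume only D_B conducts: V_N = 13 − 0.7 = 12.3 V, so I_R = 12.3/1.2 = 10.3 mA.
Check D_A: its anode-to-cathode voltage is 11 − 12.3 = -1.3 V < 0.7 V, so it is off. The assumption is consistent.

Only D_B conducts; I_R ≈ 10 mA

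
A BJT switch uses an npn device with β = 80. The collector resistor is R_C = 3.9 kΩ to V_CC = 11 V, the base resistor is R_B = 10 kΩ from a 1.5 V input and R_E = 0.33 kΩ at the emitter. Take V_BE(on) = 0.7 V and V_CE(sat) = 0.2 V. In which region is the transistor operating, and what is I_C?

active; I_C ≈ 1.7 mA

Assume active. Base-emitter loop: I_B = (V_BB − V_BE)/(R_B + (β+1)R_E) = (1.5 − 0.7)/(10 + 81×0.33) = 0.0218 mA.
I_C = β·I_B = 80×0.0218 = 1.74 mA.
V_CE = V_CC − I_C·R_C − I_E·R_E = 11 − 1.74×3.9 − 1.76×0.33 = 3.62 V > V_CE(sat), so the active-region assumption holds.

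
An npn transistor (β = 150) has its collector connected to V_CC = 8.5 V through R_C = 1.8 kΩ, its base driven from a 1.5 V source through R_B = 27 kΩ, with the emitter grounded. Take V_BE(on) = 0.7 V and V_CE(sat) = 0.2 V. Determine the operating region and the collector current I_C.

active; I_C ≈ 4.4 mA

Assume active. Base-emitter loop: I_B = (V_BB − V_BE)/R_B = (1.5 − 0.7)/27 = 0.0296 mA.
I_C = β·I_B = 150×0.0296 = 4.44 mA.
V_CE = V_CC − I_C·R_C = 8.5 − 4.44×1.8 = 0.5 V > V_CE(sat), so the active-region assumption holds.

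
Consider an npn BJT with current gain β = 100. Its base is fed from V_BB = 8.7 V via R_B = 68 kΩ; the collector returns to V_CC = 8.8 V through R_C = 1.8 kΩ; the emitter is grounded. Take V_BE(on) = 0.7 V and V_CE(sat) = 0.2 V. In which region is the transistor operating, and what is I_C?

Assume active: I_B = (8.7 − 0.7)/68 = 0.118 mA, giving I_C = β·I_B = 11.8 mA.
But then V_CE = 8.8 − 11.8×1.8 = -12.4 V < V_CE(sat) = 0.2 V — impossible in the active region.
So the transistor is saturated. With V_CE = 0.2 V, I_C = (V_CC − 0.2)/R_C = 8.6/1.8 = 4.78 mA.
Check: β·I_B = 11.8 mA > I_C = 4.78 mA, confirming saturation.

saturation; I_C ≈ 4.8 mA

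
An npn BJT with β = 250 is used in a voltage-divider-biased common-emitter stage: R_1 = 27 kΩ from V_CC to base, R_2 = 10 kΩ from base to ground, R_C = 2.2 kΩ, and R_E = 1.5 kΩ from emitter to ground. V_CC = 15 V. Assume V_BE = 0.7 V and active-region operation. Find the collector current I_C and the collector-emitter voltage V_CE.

Thevenize the base divider: V_Th = V_CC·R_2/(R_1+R_2) = 15×10/37 = 4.05 V, R_Th = R_1‖R_2 = 7.3 kΩ.
Base-emitter loop: V_Th = I_B·R_Th + V_BE + (β+1)I_B·R_E, so I_B = (4.05 − 0.7) / (7.3 + 251×1.5) = 0.00874 mA.
I_C = β·I_B = 250×0.00874 = 2.18 mA, and I_E = (β+1)I_B = 2.19 mA.
V_CE = V_CC − I_C·R_C − I_E·R_E = 15 − 2.18×2.2 − 2.19×1.5 = 6.9 V.
V_CE = 6.9 V > 0.2 V confirms active-region operation.

I_C ≈ 2.2 mA, V_CE ≈ 6.9 V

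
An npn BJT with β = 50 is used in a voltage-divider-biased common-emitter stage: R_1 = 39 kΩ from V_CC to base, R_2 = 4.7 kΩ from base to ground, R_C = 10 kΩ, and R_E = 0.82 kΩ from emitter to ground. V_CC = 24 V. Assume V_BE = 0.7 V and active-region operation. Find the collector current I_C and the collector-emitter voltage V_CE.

Thevenize the base divider: V_Th = V_CC·R_2/(R_1+R_2) = 24×4.7/43.7 = 2.58 V, R_Th = R_1‖R_2 = 4.19 kΩ.
Base-emitter loop: V_Th = I_B·R_Th + V_BE + (β+1)I_B·R_E, so I_B = (2.58 − 0.7) / (4.19 + 51×0.82) = 0.0409 mA.
I_C = β·I_B = 50×0.0409 = 2.04 mA, and I_E = (β+1)I_B = 2.09 mA.
V_CE = V_CC − I_C·R_C − I_E·R_E = 24 − 2.04×10 − 2.09×0.82 = 1.85 V.
V_CE = 1.85 V > 0.2 V confirms active-region operation.

I_C ≈ 2 mA, V_CE ≈ 1.8 V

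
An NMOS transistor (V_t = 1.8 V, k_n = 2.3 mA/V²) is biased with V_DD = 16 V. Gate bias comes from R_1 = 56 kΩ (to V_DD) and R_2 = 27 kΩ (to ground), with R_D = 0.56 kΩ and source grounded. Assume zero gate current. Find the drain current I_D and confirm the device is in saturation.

I_D ≈ 13 mA

V_G = V_DD·R_2/(R_1+R_2) = 16×27/83 = 5.2 V. With the source grounded, V_GS = V_G = 5.2 V.
Assume saturation: I_D = (k_n/2)(V_GS − V_t)² = (2.3/2)×(5.2 − 1.8)² = 1.15×3.4² = 13.3 mA.
V_DS = V_DD − I_D·R_D = 16 − 13.3×0.56 = 8.53 V.
Saturation requires V_DS ≥ V_GS − V_t = 3.4 V; 8.53 ≥ 3.4 ✓.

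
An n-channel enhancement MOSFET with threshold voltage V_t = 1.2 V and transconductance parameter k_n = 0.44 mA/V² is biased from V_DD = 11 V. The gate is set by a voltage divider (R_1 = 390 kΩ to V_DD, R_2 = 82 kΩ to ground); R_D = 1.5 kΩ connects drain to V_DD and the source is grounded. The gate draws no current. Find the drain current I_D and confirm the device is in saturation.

V_G = V_DD·R_2/(R_1+R_2) = 11×82/472 = 1.91 V. With the source grounded, V_GS = V_G = 1.91 V.
Assume saturation: I_D = (k_n/2)(V_GS − V_t)² = (0.44/2)×(1.91 − 1.2)² = 0.22×0.711² = 0.111 mA.
V_DS = V_DD − I_D·R_D = 11 − 0.111×1.5 = 10.8 V.
Saturation requires V_DS ≥ V_GS − V_t = 0.711 V; 10.8 ≥ 0.711 ✓.

I_D ≈ 0.11 mA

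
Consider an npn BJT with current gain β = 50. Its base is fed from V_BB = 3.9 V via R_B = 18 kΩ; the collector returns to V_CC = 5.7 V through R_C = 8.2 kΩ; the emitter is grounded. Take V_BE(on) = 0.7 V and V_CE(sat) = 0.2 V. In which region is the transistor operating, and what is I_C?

Assume active: I_B = (3.9 − 0.7)/18 = 0.178 mA, giving I_C = β·I_B = 8.89 mA.
But then V_CE = 5.7 − 8.89×8.2 = -67.2 V < V_CE(sat) = 0.2 V — impossible in the active region.
So the transistor is saturated. With V_CE = 0.2 V, I_C = (V_CC − 0.2)/R_C = 5.5/8.2 = 0.671 mA.
Check: β·I_B = 8.89 mA > I_C = 0.671 mA, confirming saturation.

saturation; I_C ≈ 0.67 mA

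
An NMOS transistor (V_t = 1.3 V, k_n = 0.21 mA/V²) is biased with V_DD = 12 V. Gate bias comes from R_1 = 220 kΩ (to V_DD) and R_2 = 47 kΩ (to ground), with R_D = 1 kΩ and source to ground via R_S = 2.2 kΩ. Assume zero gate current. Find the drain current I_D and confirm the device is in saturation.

V_G = V_DD·R_2/(R_1+R_2) = 12×47/267 = 2.11 V.
Assume saturation: I_D = (k_n/2)(V_GS − V_t)² with V_GS = V_G − I_D·R_S = 2.11 − 2.2·I_D.
Substituting gives 0.508·I_D² − 1.38·I_D + 0.0693 = 0, with roots I_D = 0.0514 or 2.65 mA.
The root I_D = 2.65 mA gives V_GS = -3.73 V ≤ V_t, so take I_D = 0.0514 mA.
Then V_GS = 2 V and V_DS = V_DD − I_D(R_D+R_S) = 12 − 0.0514×3.2 = 11.8 V.
Saturation requires V_DS ≥ V_GS − V_t = 0.699 V; 11.8 ≥ 0.699 ✓.

I_D ≈ 0.051 mA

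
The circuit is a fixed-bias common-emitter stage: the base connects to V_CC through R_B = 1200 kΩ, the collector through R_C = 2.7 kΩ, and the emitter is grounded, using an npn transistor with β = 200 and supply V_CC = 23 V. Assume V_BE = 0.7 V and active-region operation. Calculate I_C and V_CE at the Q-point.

Base loop: V_CC = I_B·R_B + V_BE, so I_B = (23 − 0.7)/1200 kΩ = 0.0186 mA.
In the active region I_C = β·I_B = 200 × 0.0186 = 3.72 mA.
Collector loop: V_CE = V_CC − I_C·R_C = 23 − 3.72×2.7 = 13 V.
Since V_CE = 13 V > V_CE(sat) ≈ 0.2 V, the transistor is in the active region as assumed.

I_C ≈ 3.7 mA, V_CE ≈ 13 V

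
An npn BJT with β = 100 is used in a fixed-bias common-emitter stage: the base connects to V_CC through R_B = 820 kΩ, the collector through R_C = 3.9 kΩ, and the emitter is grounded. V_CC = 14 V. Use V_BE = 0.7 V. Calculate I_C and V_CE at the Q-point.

Base loop: V_CC = I_B·R_B + V_BE, so I_B = (14 − 0.7)/820 kΩ = 0.0162 mA.
In the active region I_C = β·I_B = 100 × 0.0162 = 1.62 mA.
Collector loop: V_CE = V_CC − I_C·R_C = 14 − 1.62×3.9 = 7.67 V.
Since V_CE = 7.67 V > V_CE(sat) ≈ 0.2 V, the transistor is in the active region as assumed.

I_C ≈ 1.6 mA, V_CE ≈ 7.7 V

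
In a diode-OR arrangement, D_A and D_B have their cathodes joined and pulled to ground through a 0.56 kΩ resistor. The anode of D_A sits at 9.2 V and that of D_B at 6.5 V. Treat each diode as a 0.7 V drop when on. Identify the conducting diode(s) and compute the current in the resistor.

Only D_A conducts; I_R ≈ 15 mA

Assume both conduct. Then node N would need to be at both 9.2−0.7 = 8.5 V and 6.5−0.7 = 5.8 V, which is impossible.
Assume only D_A conducts: V_N = 9.2 − 0.7 = 8.5 V, so I_R = 8.5/0.56 = 15.2 mA.
Check D_B: its anode-to-cathode voltage is 6.5 − 8.5 = -2 V < 0.7 V, so it is off. The assumption is consistent.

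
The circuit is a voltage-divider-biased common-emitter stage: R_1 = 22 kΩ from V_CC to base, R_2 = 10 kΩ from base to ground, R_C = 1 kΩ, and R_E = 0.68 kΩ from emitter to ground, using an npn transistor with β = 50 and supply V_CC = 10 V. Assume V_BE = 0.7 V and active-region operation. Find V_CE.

V_CE ≈ 5.1 V

Thevenize the base divider: V_Th = V_CC·R_2/(R_1+R_2) = 10×10/32 = 3.12 V, R_Th = R_1‖R_2 = 6.88 kΩ.
Base-emitter loop: V_Th = I_B·R_Th + V_BE + (β+1)I_B·R_E, so I_B = (3.12 − 0.7) / (6.88 + 51×0.68) = 0.0584 mA.
I_C = β·I_B = 50×0.0584 = 2.92 mA, and I_E = (β+1)I_B = 2.98 mA.
V_CE = V_CC − I_C·R_C − I_E·R_E = 10 − 2.92×1 − 2.98×0.68 = 5.06 V.
V_CE = 5.06 V > 0.2 V confirms active-region operation.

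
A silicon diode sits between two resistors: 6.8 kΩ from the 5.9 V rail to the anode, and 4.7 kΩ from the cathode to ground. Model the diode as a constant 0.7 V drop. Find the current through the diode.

The two resistors are in series with the diode, so KVL gives 5.9 = I·6.8 + 0.7 + I·4.7.
I = (5.9 − 0.7) / (6.8 + 4.7) kΩ = 5.2 / 11.5 = 0.452 mA.

I ≈ 0.45 mA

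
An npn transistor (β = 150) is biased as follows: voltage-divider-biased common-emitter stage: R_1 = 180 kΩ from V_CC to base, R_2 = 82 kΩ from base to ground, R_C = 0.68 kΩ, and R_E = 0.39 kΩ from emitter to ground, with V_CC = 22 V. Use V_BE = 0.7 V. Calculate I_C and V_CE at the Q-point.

Thevenize the base divider: V_Th = V_CC·R_2/(R_1+R_2) = 22×82/262 = 6.89 V, R_Th = R_1‖R_2 = 56.3 kΩ.
Base-emitter loop: V_Th = I_B·R_Th + V_BE + (β+1)I_B·R_E, so I_B = (6.89 − 0.7) / (56.3 + 151×0.39) = 0.0537 mA.
I_C = β·I_B = 150×0.0537 = 8.05 mA, and I_E = (β+1)I_B = 8.11 mA.
V_CE = V_CC − I_C·R_C − I_E·R_E = 22 − 8.05×0.68 − 8.11×0.39 = 13.4 V.
V_CE = 13.4 V > 0.2 V confirms active-region operation.

I_C ≈ 8.1 mA, V_CE ≈ 13 V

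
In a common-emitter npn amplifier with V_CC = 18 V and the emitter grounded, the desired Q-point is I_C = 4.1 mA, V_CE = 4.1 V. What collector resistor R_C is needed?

Collector loop: V_CC = I_C·R_C + V_CE.
R_C = (V_CC − V_CE)/I_C = (18 − 4.1)/4.1 = 3.39 kΩ.

R_C ≈ 3.4 kΩ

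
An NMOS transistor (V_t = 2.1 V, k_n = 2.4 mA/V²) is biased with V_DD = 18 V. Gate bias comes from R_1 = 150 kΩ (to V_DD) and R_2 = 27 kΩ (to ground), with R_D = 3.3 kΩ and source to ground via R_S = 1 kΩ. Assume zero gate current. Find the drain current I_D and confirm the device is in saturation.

V_G = V_DD·R_2/(R_1+R_2) = 18×27/177 = 2.75 V.
Assume saturation: I_D = (k_n/2)(V_GS − V_t)² with V_GS = V_G − I_D·R_S = 2.75 − 1·I_D.
Substituting gives 1.2·I_D² − 2.55·I_D + 0.5 = 0, with roots I_D = 0.219 or 1.91 mA.
The root I_D = 1.91 mA gives V_GS = 0.84 V ≤ V_t, so take I_D = 0.219 mA.
Then V_GS = 2.53 V and V_DS = V_DD − I_D(R_D+R_S) = 18 − 0.219×4.3 = 17.1 V.
Saturation requires V_DS ≥ V_GS − V_t = 0.427 V; 17.1 ≥ 0.427 ✓.

I_D ≈ 0.22 mA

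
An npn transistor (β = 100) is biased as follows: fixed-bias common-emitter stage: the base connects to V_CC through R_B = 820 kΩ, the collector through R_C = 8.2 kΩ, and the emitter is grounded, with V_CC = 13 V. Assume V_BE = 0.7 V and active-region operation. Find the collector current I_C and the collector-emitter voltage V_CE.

I_C ≈ 1.5 mA, V_CE ≈ 0.7 V

Base loop: V_CC = I_B·R_B + V_BE, so I_B = (13 − 0.7)/820 kΩ = 0.015 mA.
In the active region I_C = β·I_B = 100 × 0.015 = 1.5 mA.
Collector loop: V_CE = V_CC − I_C·R_C = 13 − 1.5×8.2 = 0.7 V.
Since V_CE = 0.7 V > V_CE(sat) ≈ 0.2 V, the transistor is in the active region as assumed.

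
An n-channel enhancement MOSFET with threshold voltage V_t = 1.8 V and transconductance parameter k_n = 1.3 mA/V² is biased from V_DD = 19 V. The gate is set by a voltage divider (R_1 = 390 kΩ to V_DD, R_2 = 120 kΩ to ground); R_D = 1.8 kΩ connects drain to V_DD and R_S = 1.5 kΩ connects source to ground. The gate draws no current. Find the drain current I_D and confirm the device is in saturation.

I_D ≈ 0.97 mA

V_G = V_DD·R_2/(R_1+R_2) = 19×120/510 = 4.47 V.
Assume saturation: I_D = (k_n/2)(V_GS − V_t)² with V_GS = V_G − I_D·R_S = 4.47 − 1.5·I_D.
Substituting gives 1.46·I_D² − 6.21·I_D + 4.64 = 0, with roots I_D = 0.967 or 3.28 mA.
The root I_D = 3.28 mA gives V_GS = -0.445 V ≤ V_t, so take I_D = 0.967 mA.
Then V_GS = 3.02 V and V_DS = V_DD − I_D(R_D+R_S) = 19 − 0.967×3.3 = 15.8 V.
Saturation requires V_DS ≥ V_GS − V_t = 1.22 V; 15.8 ≥ 1.22 ✓.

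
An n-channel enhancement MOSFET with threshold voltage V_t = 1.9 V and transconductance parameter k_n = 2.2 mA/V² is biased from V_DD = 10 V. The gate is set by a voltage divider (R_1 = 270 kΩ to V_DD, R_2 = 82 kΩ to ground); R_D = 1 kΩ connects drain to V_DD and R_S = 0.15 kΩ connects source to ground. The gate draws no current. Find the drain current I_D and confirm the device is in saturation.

I_D ≈ 0.18 mA

V_G = V_DD·R_2/(R_1+R_2) = 10×82/352 = 2.33 V.
Assume saturation: I_D = (k_n/2)(V_GS − V_t)² with V_GS = V_G − I_D·R_S = 2.33 − 0.15·I_D.
Substituting gives 0.0248·I_D² − 1.14·I_D + 0.203 = 0, with roots I_D = 0.178 or 46 mA.
The root I_D = 46 mA gives V_GS = -4.56 V ≤ V_t, so take I_D = 0.178 mA.
Then V_GS = 2.3 V and V_DS = V_DD − I_D(R_D+R_S) = 10 − 0.178×1.15 = 9.79 V.
Saturation requires V_DS ≥ V_GS − V_t = 0.403 V; 9.79 ≥ 0.403 ✓.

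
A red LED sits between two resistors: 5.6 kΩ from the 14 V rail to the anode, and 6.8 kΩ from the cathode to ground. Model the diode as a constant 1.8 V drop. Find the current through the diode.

I ≈ 0.98 mA

The two resistors are in series with the diode, so KVL gives 14 = I·5.6 + 1.8 + I·6.8.
I = (14 − 1.8) / (5.6 + 6.8) kΩ = 12.2 / 12.4 = 0.984 mA.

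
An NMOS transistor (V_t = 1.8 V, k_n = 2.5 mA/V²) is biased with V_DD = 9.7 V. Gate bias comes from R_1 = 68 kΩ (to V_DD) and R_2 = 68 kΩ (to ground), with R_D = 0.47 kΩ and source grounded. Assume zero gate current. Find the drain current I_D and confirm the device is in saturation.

V_G = V_DD·R_2/(R_1+R_2) = 9.7×68/136 = 4.85 V. With the source grounded, V_GS = V_G = 4.85 V.
Assume saturation: I_D = (k_n/2)(V_GS − V_t)² = (2.5/2)×(4.85 − 1.8)² = 1.25×3.05² = 11.6 mA.
V_DS = V_DD − I_D·R_D = 9.7 − 11.6×0.47 = 4.23 V.
Saturation requires V_DS ≥ V_GS − V_t = 3.05 V; 4.23 ≥ 3.05 ✓.

I_D ≈ 12 mA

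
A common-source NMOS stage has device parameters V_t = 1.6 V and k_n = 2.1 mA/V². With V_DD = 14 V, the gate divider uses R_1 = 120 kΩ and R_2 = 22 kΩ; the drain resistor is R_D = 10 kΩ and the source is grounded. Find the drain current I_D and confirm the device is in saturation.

V_G = V_DD·R_2/(R_1+R_2) = 14×22/142 = 2.17 V. With the source grounded, V_GS = V_G = 2.17 V.
Assume saturation: I_D = (k_n/2)(V_GS − V_t)² = (2.1/2)×(2.17 − 1.6)² = 1.05×0.569² = 0.34 mA.
V_DS = V_DD − I_D·R_D = 14 − 0.34×10 = 10.6 V.
Saturation requires V_DS ≥ V_GS − V_t = 0.569 V; 10.6 ≥ 0.569 ✓.

I_D ≈ 0.34 mA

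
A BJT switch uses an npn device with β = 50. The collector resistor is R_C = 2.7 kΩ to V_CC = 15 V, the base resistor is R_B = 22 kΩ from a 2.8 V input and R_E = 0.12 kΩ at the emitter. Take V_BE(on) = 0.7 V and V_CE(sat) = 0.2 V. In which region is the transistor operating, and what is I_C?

Assume active. Base-emitter loop: I_B = (V_BB − V_BE)/(R_B + (β+1)R_E) = (2.8 − 0.7)/(22 + 51×0.12) = 0.0747 mA.
I_C = β·I_B = 50×0.0747 = 3.73 mA.
V_CE = V_CC − I_C·R_C − I_E·R_E = 15 − 3.73×2.7 − 3.81×0.12 = 4.46 V > V_CE(sat), so the active-region assumption holds.

active; I_C ≈ 3.7 mA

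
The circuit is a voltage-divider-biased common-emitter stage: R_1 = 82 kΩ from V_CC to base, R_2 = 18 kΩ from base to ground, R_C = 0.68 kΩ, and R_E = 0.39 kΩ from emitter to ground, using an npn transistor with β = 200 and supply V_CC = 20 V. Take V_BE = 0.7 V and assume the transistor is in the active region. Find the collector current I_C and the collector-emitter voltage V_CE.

Thevenize the base divider: V_Th = V_CC·R_2/(R_1+R_2) = 20×18/100 = 3.6 V, R_Th = R_1‖R_2 = 14.8 kΩ.
Base-emitter loop: V_Th = I_B·R_Th + V_BE + (β+1)I_B·R_E, so I_B = (3.6 − 0.7) / (14.8 + 201×0.39) = 0.0311 mA.
I_C = β·I_B = 200×0.0311 = 6.23 mA, and I_E = (β+1)I_B = 6.26 mA.
V_CE = V_CC − I_C·R_C − I_E·R_E = 20 − 6.23×0.68 − 6.26×0.39 = 13.3 V.
V_CE = 13.3 V > 0.2 V confirms active-region operation.

I_C ≈ 6.2 mA, V_CE ≈ 13 V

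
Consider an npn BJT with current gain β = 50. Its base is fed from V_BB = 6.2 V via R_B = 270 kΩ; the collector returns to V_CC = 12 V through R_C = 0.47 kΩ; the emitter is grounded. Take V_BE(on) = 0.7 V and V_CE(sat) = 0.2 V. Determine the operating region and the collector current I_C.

active; I_C ≈ 1 mA

Assume active. Base-emitter loop: I_B = (V_BB − V_BE)/R_B = (6.2 − 0.7)/270 = 0.0204 mA.
I_C = β·I_B = 50×0.0204 = 1.02 mA.
V_CE = V_CC − I_C·R_C = 12 − 1.02×0.47 = 11.5 V > V_CE(sat), so the active-region assumption holds.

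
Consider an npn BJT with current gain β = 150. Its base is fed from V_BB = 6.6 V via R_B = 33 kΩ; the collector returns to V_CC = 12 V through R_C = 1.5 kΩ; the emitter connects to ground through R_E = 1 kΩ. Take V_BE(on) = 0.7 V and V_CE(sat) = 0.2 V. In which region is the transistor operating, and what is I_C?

saturation; I_C ≈ 4.7 mA

Assume active: I_B = (6.6 − 0.7)/(33 + 151×1) = 0.0321 mA, I_C = β·I_B = 4.81 mA.
Then V_CE = 12 − 4.81×1.5 − 4.84×1 = -0.0565 V < 0.2 V — the active assumption fails.
Re-solve with V_CE = 0.2 V. KCL at the emitter: V_E/R_E = (V_BB−0.7−V_E)/R_B + (V_CC−0.2−V_E)/R_C, giving V_E = 4.74 V.
I_C = (V_CC − 0.2 − V_E)/R_C = (11.8 − 4.74)/1.5 = 4.71 mA.
Check: I_B = (5.9 − 4.74)/33 = 0.0351 mA, and β·I_B = 5.27 mA > I_C, confirming saturation.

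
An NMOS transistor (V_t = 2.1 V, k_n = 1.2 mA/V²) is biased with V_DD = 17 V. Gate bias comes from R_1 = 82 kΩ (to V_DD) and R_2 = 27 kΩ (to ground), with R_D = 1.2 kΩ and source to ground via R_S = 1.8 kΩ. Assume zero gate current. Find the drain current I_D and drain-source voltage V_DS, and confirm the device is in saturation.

I_D ≈ 0.61 mA, V_DS ≈ 15 V

V_G = V_DD·R_2/(R_1+R_2) = 17×27/109 = 4.21 V.
Assume saturation: I_D = (k_n/2)(V_GS − V_t)² with V_GS = V_G − I_D·R_S = 4.21 − 1.8·I_D.
Substituting gives 1.94·I_D² − 5.56·I_D + 2.67 = 0, with roots I_D = 0.612 or 2.25 mA.
The root I_D = 2.25 mA gives V_GS = 0.164 V ≤ V_t, so take I_D = 0.612 mA.
Then V_GS = 3.11 V and V_DS = V_DD − I_D(R_D+R_S) = 17 − 0.612×3 = 15.2 V.
Saturation requires V_DS ≥ V_GS − V_t = 1.01 V; 15.2 ≥ 1.01 ✓.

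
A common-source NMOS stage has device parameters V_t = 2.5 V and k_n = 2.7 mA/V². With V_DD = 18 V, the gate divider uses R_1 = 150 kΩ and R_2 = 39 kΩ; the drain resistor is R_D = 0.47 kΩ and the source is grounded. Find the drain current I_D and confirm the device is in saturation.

V_G = V_DD·R_2/(R_1+R_2) = 18×39/189 = 3.71 V. With the source grounded, V_GS = V_G = 3.71 V.
Assume saturation: I_D = (k_n/2)(V_GS − V_t)² = (2.7/2)×(3.71 − 2.5)² = 1.35×1.21² = 1.99 mA.
V_DS = V_DD − I_D·R_D = 18 − 1.99×0.47 = 17.1 V.
Saturation requires V_DS ≥ V_GS − V_t = 1.21 V; 17.1 ≥ 1.21 ✓.

I_D ≈ 2 mA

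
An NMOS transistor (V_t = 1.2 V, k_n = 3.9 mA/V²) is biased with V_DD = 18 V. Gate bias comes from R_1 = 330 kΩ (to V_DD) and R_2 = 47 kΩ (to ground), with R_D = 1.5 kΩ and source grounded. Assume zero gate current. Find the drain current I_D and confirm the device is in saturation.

I_D ≈ 2.1 mA

V_G = V_DD·R_2/(R_1+R_2) = 18×47/377 = 2.24 V. With the source grounded, V_GS = V_G = 2.24 V.
Assume saturation: I_D = (k_n/2)(V_GS − V_t)² = (3.9/2)×(2.24 − 1.2)² = 1.95×1.04² = 2.13 mA.
V_DS = V_DD − I_D·R_D = 18 − 2.13×1.5 = 14.8 V.
Saturation requires V_DS ≥ V_GS − V_t = 1.04 V; 14.8 ≥ 1.04 ✓.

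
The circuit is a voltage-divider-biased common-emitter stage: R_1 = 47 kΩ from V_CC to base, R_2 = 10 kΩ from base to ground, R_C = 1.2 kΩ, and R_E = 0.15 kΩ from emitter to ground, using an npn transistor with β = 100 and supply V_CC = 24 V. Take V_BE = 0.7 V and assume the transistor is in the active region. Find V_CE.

Thevenize the base divider: V_Th = V_CC·R_2/(R_1+R_2) = 24×10/57 = 4.21 V, R_Th = R_1‖R_2 = 8.25 kΩ.
Base-emitter loop: V_Th = I_B·R_Th + V_BE + (β+1)I_B·R_E, so I_B = (4.21 − 0.7) / (8.25 + 101×0.15) = 0.15 mA.
I_C = β·I_B = 100×0.15 = 15 mA, and I_E = (β+1)I_B = 15.2 mA.
V_CE = V_CC − I_C·R_C − I_E·R_E = 24 − 15×1.2 − 15.2×0.15 = 3.72 V.
V_CE = 3.72 V > 0.2 V confirms active-region operation.

V_CE ≈ 3.7 V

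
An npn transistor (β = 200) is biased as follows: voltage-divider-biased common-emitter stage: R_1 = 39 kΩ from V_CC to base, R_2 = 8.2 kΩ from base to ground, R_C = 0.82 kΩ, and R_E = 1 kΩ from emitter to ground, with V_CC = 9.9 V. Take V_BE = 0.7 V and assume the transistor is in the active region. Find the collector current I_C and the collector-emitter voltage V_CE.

I_C ≈ 0.98 mA, V_CE ≈ 8.1 V

Thevenize the base divider: V_Th = V_CC·R_2/(R_1+R_2) = 9.9×8.2/47.2 = 1.72 V, R_Th = R_1‖R_2 = 6.78 kΩ.
Base-emitter loop: V_Th = I_B·R_Th + V_BE + (β+1)I_B·R_E, so I_B = (1.72 − 0.7) / (6.78 + 201×1) = 0.00491 mA.
I_C = β·I_B = 200×0.00491 = 0.982 mA, and I_E = (β+1)I_B = 0.987 mA.
V_CE = V_CC − I_C·R_C − I_E·R_E = 9.9 − 0.982×0.82 − 0.987×1 = 8.11 V.
V_CE = 8.11 V > 0.2 V confirms active-region operation.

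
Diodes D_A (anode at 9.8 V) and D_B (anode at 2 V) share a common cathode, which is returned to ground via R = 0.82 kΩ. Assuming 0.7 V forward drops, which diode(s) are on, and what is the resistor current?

Assume both conduct. Then node N would need to be at both 9.8−0.7 = 9.1 V and 2−0.7 = 1.3 V, which is impossible.
Assume only D_A conducts: V_N = 9.8 − 0.7 = 9.1 V, so I_R = 9.1/0.82 = 11.1 mA.
Check D_B: its anode-to-cathode voltage is 2 − 9.1 = -7.1 V < 0.7 V, so it is off. The assumption is consistent.

Only D_A conducts; I_R ≈ 11 mA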